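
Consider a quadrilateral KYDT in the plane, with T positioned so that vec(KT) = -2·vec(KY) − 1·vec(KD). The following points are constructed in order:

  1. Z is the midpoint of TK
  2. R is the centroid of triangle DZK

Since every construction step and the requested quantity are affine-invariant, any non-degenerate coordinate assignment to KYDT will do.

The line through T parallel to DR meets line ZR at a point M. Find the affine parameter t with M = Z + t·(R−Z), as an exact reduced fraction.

t = -2

Assign K = (0, 0), Y = (1, 0), D = (0, 1), T = (-2, -1) — the answer is frame-independent, so this choice is without loss of generality.
1. Z is the midpoint of TK ⇒ Z = (-1, -1/2)
2. R is the centroid of triangle DZK ⇒ R = (-1/3, 1/6)
through T parallel to DR: direction (-1/3, -5/6); meets ZR at M = (-7/3, -11/6)
M = Z + t·(R−Z) with t = -2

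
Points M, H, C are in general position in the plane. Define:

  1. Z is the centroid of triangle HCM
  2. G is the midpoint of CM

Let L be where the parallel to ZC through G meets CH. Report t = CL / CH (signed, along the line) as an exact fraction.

Work in coordinates with M = (0, 0), H = (1, 0), C = (0, 1).
1. Z is the centroid of triangle HCM ⇒ Z = (1/3, 1/3)
2. G is the midpoint of CM ⇒ G = (0, 1/2)
through G parallel to ZC: direction (-1/3, 2/3); meets CH at L = (-1/2, 3/2)
L = C + t·(H−C) with t = -1/2

t = -1/2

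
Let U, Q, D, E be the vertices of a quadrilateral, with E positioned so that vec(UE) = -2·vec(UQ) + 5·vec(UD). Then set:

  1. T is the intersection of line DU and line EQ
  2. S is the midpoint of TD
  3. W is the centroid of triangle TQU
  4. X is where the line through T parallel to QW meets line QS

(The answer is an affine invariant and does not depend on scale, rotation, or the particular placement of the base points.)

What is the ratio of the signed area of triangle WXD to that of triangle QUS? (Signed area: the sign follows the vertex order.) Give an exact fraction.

Work in coordinates with U = (0, 0), Q = (1, 0), D = (0, 1), E = (-2, 5).
1. T is the intersection of line DU and line EQ ⇒ T = (0, 5/3)
2. S is the midpoint of TD ⇒ S = (0, 4/3)
3. W is the centroid of triangle TQU ⇒ W = (1/3, 5/9)
4. X is where the line through T parallel to QW meets line QS ⇒ X = (-2/3, 20/9)
2·[WXD] = 1/9, 2·[QUS] = -4/3
[WXD]:[QUS] = 1/9:-4/3 = -1/12

[WXD]:[QUS] = -1/12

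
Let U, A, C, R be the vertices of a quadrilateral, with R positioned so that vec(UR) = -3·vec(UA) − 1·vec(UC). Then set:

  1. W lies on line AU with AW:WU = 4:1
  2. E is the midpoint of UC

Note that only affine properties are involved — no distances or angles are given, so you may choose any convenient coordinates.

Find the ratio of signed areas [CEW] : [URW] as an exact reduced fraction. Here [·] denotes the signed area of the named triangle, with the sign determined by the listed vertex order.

Choose coordinates U = (0, 0), A = (1, 0), C = (0, 1), R = (-3, -1).
1. W lies on line AU with AW:WU = 4:1 ⇒ W = (1/5, 0)
2. E is the midpoint of UC ⇒ E = (0, 1/2)
2·[CEW] = 1/10, 2·[URW] = 1/5
[CEW]:[URW] = 1/10:1/5 = 1/2

[CEW]:[URW] = 1/2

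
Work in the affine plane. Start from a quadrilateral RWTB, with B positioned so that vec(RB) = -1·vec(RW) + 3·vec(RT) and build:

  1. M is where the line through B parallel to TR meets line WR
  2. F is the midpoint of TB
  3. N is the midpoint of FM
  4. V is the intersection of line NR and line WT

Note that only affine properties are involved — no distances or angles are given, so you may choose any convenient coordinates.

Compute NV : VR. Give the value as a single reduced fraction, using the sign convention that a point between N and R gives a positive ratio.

Work in coordinates with R = (0, 0), W = (1, 0), T = (0, 1), B = (-1, 3).
1. M is where the line through B parallel to TR meets line WR ⇒ M = (-1, 0)
2. F is the midpoint of TB ⇒ F = (-1/2, 2)
3. N is the midpoint of FM ⇒ N = (-3/4, 1)
4. V is the intersection of line NR and line WT ⇒ V = (-3, 4)
V = N + t·(R−N) with t = -3, so NV:VR = t:(1−t) = -3:4

NV:VR = -3/4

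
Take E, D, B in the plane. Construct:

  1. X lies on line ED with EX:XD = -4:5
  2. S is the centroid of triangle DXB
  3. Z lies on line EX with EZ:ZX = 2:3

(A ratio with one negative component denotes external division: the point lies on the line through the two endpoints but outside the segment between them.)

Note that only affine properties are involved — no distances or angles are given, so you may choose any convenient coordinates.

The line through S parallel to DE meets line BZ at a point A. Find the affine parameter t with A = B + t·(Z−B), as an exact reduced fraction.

Set E = (0, 0), D = (1, 0), B = (0, 1); any affine frame gives the same invariant.
1. X lies on line ED with EX:XD = -4:5 ⇒ X = (-4, 0)
2. S is the centroid of triangle DXB ⇒ S = (-1, 1/3)
3. Z lies on line EX with EZ:ZX = 2:3 ⇒ Z = (-8/5, 0)
through S parallel to DE: direction (-1, 0); meets BZ at A = (-16/15, 1/3)
A = B + t·(Z−B) with t = 2/3

t = 2/3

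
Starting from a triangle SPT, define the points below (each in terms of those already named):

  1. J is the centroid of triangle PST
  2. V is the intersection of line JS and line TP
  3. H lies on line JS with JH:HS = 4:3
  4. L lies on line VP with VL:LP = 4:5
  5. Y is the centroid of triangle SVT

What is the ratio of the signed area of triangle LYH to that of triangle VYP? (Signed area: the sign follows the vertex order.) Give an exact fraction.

Work in coordinates with S = (0, 0), P = (1, 0), T = (0, 1).
1. J is the centroid of triangle PST ⇒ J = (1/3, 1/3)
2. V is the intersection of line JS and line TP ⇒ V = (1/2, 1/2)
3. H lies on line JS with JH:HS = 4:3 ⇒ H = (1/7, 1/7)
4. L lies on line VP with VL:LP = 4:5 ⇒ L = (13/18, 5/18)
5. Y is the centroid of triangle SVT ⇒ Y = (1/6, 1/2)
2·[LYH] = 11/54, 2·[VYP] = 1/6
[LYH]:[VYP] = 11/54:1/6 = 11/9

[LYH]:[VYP] = 11/9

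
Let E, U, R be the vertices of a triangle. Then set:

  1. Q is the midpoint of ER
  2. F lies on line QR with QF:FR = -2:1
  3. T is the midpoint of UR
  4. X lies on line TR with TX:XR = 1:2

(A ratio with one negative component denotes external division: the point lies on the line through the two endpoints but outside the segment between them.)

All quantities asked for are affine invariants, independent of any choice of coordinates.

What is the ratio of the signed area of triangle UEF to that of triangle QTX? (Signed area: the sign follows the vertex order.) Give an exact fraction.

Work in coordinates with E = (0, 0), U = (1, 0), R = (0, 1).
1. Q is the midpoint of ER ⇒ Q = (0, 1/2)
2. F lies on line QR with QF:FR = -2:1 ⇒ F = (0, 3/2)
3. T is the midpoint of UR ⇒ T = (1/2, 1/2)
4. X lies on line TR with TX:XR = 1:2 ⇒ X = (1/3, 2/3)
2·[UEF] = -3/2, 2·[QTX] = 1/12
[UEF]:[QTX] = -3/2:1/12 = -18

[UEF]:[QTX] = -18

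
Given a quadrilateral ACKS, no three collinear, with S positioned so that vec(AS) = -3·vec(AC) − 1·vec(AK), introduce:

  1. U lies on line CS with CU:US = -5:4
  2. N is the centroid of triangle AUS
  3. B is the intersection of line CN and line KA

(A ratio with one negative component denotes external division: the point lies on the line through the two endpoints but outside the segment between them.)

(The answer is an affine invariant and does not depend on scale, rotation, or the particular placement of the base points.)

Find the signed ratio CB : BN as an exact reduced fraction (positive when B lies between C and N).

Choose coordinates A = (0, 0), C = (1, 0), K = (0, 1), S = (-3, -1).
1. U lies on line CS with CU:US = -5:4 ⇒ U = (-19, -5)
2. N is the centroid of triangle AUS ⇒ N = (-22/3, -2)
3. B is the intersection of line CN and line KA ⇒ B = (0, -6/25)
B = C + t·(N−C) with t = 3/25, so CB:BN = t:(1−t) = 3/25:22/25

CB:BN = 3/22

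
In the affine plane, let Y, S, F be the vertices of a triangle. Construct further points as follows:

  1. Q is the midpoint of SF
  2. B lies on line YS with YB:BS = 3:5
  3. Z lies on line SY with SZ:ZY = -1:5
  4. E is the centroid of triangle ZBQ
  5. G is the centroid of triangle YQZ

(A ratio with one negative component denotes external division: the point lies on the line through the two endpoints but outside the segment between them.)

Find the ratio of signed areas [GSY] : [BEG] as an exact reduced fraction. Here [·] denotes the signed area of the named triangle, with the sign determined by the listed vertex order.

Work in coordinates with Y = (0, 0), S = (1, 0), F = (0, 1).
1. Q is the midpoint of SF ⇒ Q = (1/2, 1/2)
2. B lies on line YS with YB:BS = 3:5 ⇒ B = (3/8, 0)
3. Z lies on line SY with SZ:ZY = -1:5 ⇒ Z = (5/4, 0)
4. E is the centroid of triangle ZBQ ⇒ E = (17/24, 1/6)
5. G is the centroid of triangle YQZ ⇒ G = (7/12, 1/6)
2·[GSY] = -1/6, 2·[BEG] = 1/48
[GSY]:[BEG] = -1/6:1/48 = -8

[GSY]:[BEG] = -8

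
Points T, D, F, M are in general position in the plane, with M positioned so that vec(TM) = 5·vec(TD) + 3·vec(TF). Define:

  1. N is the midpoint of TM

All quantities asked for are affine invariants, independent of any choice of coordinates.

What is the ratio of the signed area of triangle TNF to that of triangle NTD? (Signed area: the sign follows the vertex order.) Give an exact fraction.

[TNF]:[NTD] = 5/3

Choose coordinates T = (0, 0), D = (1, 0), F = (0, 1), M = (5, 3).
1. N is the midpoint of TM ⇒ N = (5/2, 3/2)
2·[TNF] = 5/2, 2·[NTD] = 3/2
[TNF]:[NTD] = 5/2:3/2 = 5/3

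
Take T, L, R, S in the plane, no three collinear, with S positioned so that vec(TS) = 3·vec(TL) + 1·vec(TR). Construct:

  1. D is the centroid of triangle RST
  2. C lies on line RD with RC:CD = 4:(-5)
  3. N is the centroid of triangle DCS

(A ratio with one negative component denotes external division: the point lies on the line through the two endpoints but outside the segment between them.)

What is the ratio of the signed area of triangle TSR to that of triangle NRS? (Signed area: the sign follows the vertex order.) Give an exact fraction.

Set T = (0, 0), L = (1, 0), R = (0, 1), S = (3, 1); any affine frame gives the same invariant.
1. D is the centroid of triangle RST ⇒ D = (1, 2/3)
2. C lies on line RD with RC:CD = 4:(-5) ⇒ C = (-4, 7/3)
3. N is the centroid of triangle DCS ⇒ N = (0, 4/3)
2·[TSR] = 3, 2·[NRS] = 1
[TSR]:[NRS] = 3:1 = 3

[TSR]:[NRS] = 3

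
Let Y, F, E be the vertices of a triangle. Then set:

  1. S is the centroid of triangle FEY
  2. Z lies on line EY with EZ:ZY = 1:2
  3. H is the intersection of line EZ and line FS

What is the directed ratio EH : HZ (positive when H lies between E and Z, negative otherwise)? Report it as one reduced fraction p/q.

Assign Y = (0, 0), F = (1, 0), E = (0, 1) — the answer is frame-independent, so this choice is without loss of generality.
1. S is the centroid of triangle FEY ⇒ S = (1/3, 1/3)
2. Z lies on line EY with EZ:ZY = 1:2 ⇒ Z = (0, 2/3)
3. H is the intersection of line EZ and line FS ⇒ H = (0, 1/2)
H = E + t·(Z−E) with t = 3/2, so EH:HZ = t:(1−t) = 3/2:-1/2

EH:HZ = -3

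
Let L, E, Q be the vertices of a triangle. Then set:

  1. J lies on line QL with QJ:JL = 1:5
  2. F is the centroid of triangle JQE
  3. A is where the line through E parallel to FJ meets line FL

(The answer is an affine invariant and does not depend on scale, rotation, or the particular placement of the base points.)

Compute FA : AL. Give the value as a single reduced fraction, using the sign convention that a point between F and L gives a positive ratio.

Choose coordinates L = (0, 0), E = (1, 0), Q = (0, 1).
1. J lies on line QL with QJ:JL = 1:5 ⇒ J = (0, 5/6)
2. F is the centroid of triangle JQE ⇒ F = (1/3, 11/18)
3. A is where the line through E parallel to FJ meets line FL ⇒ A = (4/15, 22/45)
A = F + t·(L−F) with t = 1/5, so FA:AL = t:(1−t) = 1/5:4/5

FA:AL = 1/4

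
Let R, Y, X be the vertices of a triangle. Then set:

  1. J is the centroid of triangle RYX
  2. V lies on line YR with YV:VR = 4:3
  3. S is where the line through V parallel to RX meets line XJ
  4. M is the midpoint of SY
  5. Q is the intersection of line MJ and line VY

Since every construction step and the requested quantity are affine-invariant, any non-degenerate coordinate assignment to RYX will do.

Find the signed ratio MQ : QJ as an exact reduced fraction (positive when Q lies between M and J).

MQ:QJ = -3/14

Set R = (0, 0), Y = (1, 0), X = (0, 1); any affine frame gives the same invariant.
1. J is the centroid of triangle RYX ⇒ J = (1/3, 1/3)
2. V lies on line YR with YV:VR = 4:3 ⇒ V = (3/7, 0)
3. S is where the line through V parallel to RX meets line XJ ⇒ S = (3/7, 1/7)
4. M is the midpoint of SY ⇒ M = (5/7, 1/14)
5. Q is the intersection of line MJ and line VY ⇒ Q = (9/11, 0)
Q = M + t·(J−M) with t = -3/11, so MQ:QJ = t:(1−t) = -3/11:14/11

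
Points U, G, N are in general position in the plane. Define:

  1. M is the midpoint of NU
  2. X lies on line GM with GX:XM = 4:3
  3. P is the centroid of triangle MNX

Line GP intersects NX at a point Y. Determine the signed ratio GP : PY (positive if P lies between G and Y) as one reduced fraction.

Assign U = (0, 0), G = (1, 0), N = (0, 1) — the answer is frame-independent, so this choice is without loss of generality.
1. M is the midpoint of NU ⇒ M = (0, 1/2)
2. X lies on line GM with GX:XM = 4:3 ⇒ X = (3/7, 2/7)
3. P is the centroid of triangle MNX ⇒ P = (1/7, 25/42)
line GP meets NX at Y = (11/35, 10/21)
P = G + t·(Y−G) with t = 5/4, so GP:PY = 5/4:-1/4

GP:PY = -5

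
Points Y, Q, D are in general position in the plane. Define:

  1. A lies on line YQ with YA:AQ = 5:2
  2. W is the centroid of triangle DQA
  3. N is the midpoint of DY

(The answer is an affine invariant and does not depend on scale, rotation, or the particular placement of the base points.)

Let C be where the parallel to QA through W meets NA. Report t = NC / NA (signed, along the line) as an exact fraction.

t = 1/3

Assign Y = (0, 0), Q = (1, 0), D = (0, 1) — the answer is frame-independent, so this choice is without loss of generality.
1. A lies on line YQ with YA:AQ = 5:2 ⇒ A = (5/7, 0)
2. W is the centroid of triangle DQA ⇒ W = (4/7, 1/3)
3. N is the midpoint of DY ⇒ N = (0, 1/2)
through W parallel to QA: direction (-2/7, 0); meets NA at C = (5/21, 1/3)
C = N + t·(A−N) with t = 1/3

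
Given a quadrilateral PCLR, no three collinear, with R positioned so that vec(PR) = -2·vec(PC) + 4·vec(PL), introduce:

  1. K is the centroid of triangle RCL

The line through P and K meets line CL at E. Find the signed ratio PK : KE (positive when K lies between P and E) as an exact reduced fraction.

PK:KE = -4

Assign P = (0, 0), C = (1, 0), L = (0, 1), R = (-2, 4) — the answer is frame-independent, so this choice is without loss of generality.
1. K is the centroid of triangle RCL ⇒ K = (-1/3, 5/3)
line PK meets CL at E = (-1/4, 5/4)
K = P + t·(E−P) with t = 4/3, so PK:KE = 4/3:-1/3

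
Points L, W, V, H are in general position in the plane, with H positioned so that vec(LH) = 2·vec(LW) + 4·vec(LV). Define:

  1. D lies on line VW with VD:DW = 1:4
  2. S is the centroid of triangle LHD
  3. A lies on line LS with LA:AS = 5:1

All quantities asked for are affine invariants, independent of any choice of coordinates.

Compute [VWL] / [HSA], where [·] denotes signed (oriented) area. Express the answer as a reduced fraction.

Set L = (0, 0), W = (1, 0), V = (0, 1), H = (2, 4); any affine frame gives the same invariant.
1. D lies on line VW with VD:DW = 1:4 ⇒ D = (1/5, 4/5)
2. S is the centroid of triangle LHD ⇒ S = (11/15, 8/5)
3. A lies on line LS with LA:AS = 5:1 ⇒ A = (11/18, 4/3)
2·[VWL] = -1, 2·[HSA] = 2/45
[VWL]:[HSA] = -1:2/45 = -45/2

[VWL]:[HSA] = -45/2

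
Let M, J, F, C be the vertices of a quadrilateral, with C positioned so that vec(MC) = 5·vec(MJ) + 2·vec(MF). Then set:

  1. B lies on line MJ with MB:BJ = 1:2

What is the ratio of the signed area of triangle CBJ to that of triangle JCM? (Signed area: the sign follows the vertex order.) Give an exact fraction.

[CBJ]:[JCM] = 2/3

Choose coordinates M = (0, 0), J = (1, 0), F = (0, 1), C = (5, 2).
1. B lies on line MJ with MB:BJ = 1:2 ⇒ B = (1/3, 0)
2·[CBJ] = 4/3, 2·[JCM] = 2
[CBJ]:[JCM] = 4/3:2 = 2/3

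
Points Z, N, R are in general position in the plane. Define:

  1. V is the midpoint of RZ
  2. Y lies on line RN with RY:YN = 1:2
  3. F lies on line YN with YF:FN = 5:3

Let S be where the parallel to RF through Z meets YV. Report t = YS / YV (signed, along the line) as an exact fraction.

Assign Z = (0, 0), N = (1, 0), R = (0, 1) — the answer is frame-independent, so this choice is without loss of generality.
1. V is the midpoint of RZ ⇒ V = (0, 1/2)
2. Y lies on line RN with RY:YN = 1:2 ⇒ Y = (1/3, 2/3)
3. F lies on line YN with YF:FN = 5:3 ⇒ F = (3/4, 1/4)
through Z parallel to RF: direction (3/4, -3/4); meets YV at S = (-1/3, 1/3)
S = Y + t·(V−Y) with t = 2

t = 2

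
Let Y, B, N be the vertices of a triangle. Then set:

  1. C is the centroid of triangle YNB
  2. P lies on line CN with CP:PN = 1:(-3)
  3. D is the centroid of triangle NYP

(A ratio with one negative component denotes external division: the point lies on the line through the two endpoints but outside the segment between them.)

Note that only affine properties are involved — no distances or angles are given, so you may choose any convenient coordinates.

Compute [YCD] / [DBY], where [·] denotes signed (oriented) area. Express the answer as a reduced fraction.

Assign Y = (0, 0), B = (1, 0), N = (0, 1) — the answer is frame-independent, so this choice is without loss of generality.
1. C is the centroid of triangle YNB ⇒ C = (1/3, 1/3)
2. P lies on line CN with CP:PN = 1:(-3) ⇒ P = (1/2, 0)
3. D is the centroid of triangle NYP ⇒ D = (1/6, 1/3)
2·[YCD] = 1/18, 2·[DBY] = -1/3
[YCD]:[DBY] = 1/18:-1/3 = -1/6

[YCD]:[DBY] = -1/6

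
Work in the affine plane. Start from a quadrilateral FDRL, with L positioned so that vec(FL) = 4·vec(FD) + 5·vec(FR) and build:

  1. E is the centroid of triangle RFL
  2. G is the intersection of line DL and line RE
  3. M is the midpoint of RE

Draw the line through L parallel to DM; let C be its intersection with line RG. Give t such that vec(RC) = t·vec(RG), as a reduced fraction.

t = 121/84

Choose coordinates F = (0, 0), D = (1, 0), R = (0, 1), L = (4, 5).
1. E is the centroid of triangle RFL ⇒ E = (4/3, 2)
2. G is the intersection of line DL and line RE ⇒ G = (32/11, 35/11)
3. M is the midpoint of RE ⇒ M = (2/3, 3/2)
through L parallel to DM: direction (-1/3, 3/2); meets RG at C = (88/21, 29/7)
C = R + t·(G−R) with t = 121/84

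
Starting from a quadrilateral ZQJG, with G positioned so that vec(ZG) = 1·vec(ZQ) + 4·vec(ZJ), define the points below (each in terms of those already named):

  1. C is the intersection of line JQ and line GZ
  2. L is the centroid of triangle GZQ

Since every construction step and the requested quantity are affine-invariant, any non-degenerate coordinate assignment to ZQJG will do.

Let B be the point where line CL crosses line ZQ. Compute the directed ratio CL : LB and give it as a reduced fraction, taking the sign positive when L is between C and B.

Choose coordinates Z = (0, 0), Q = (1, 0), J = (0, 1), G = (1, 4).
1. C is the intersection of line JQ and line GZ ⇒ C = (1/5, 4/5)
2. L is the centroid of triangle GZQ ⇒ L = (2/3, 4/3)
line CL meets ZQ at B = (-1/2, 0)
L = C + t·(B−C) with t = -2/3, so CL:LB = -2/3:5/3

CL:LB = -2/5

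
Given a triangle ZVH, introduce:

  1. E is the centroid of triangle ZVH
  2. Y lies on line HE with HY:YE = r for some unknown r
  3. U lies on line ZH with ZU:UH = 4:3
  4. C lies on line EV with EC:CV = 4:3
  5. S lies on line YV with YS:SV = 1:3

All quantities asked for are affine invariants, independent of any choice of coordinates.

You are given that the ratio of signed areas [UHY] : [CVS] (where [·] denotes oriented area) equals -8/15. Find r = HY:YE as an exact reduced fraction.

Assign Z = (0, 0), V = (1, 0), H = (0, 1) — the answer is frame-independent, so this choice is without loss of generality.
1. E is the centroid of triangle ZVH ⇒ E = (1/3, 1/3)
2. With HY:YE = r, write λ = r/(r+1) so Y = H + λ·(E−H); Y is affine-linear in λ
3. U lies on line ZH with ZU:UH = 4:3 ⇒ U = (0, 4/7)
4. C lies on line EV with EC:CV = 4:3 ⇒ C = (5/7, 1/7)
5. S lies on line YV with YS:SV = 1:3 ⇒ S is an affine combination of earlier points and hence also affine-linear in λ
Every point depending on Y is an affine combination of Y and λ-independent points, so each such coordinate is linear in λ; the λ² term in each signed area is a multiple of (E−H)×(E−H) = 0, so 2·[UHY] and 2·[CVS] are each linear in λ. Evaluating at λ=0 and λ=1:
  2·[UHY] = -1/7·λ,   2·[CVS] = -3/28·λ + 3/28
So [UHY]:[CVS] = (-1/7·λ) / (-3/28·λ + 3/28). Setting this equal to -8/15:
  -1/7·λ = -8/15·(-3/28·λ + 3/28)  ⇒  λ = 2/7
Then r = λ/(1−λ) = (2/7)/(5/7) = 2/5. Check: with r = 2/5, Y = (2/21, 17/21) and [UHY]:[CVS] = -8/15 as required.

r = 2/5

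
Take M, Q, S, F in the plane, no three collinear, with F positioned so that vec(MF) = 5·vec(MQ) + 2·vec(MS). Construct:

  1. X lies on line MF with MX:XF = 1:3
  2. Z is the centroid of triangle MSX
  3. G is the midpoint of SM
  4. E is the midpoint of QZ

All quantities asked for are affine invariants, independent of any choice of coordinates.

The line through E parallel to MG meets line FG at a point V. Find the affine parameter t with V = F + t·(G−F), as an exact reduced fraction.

Assign M = (0, 0), Q = (1, 0), S = (0, 1), F = (5, 2) — the answer is frame-independent, so this choice is without loss of generality.
1. X lies on line MF with MX:XF = 1:3 ⇒ X = (5/4, 1/2)
2. Z is the centroid of triangle MSX ⇒ Z = (5/12, 1/2)
3. G is the midpoint of SM ⇒ G = (0, 1/2)
4. E is the midpoint of QZ ⇒ E = (17/24, 1/4)
through E parallel to MG: direction (0, 1/2); meets FG at V = (17/24, 57/80)
V = F + t·(G−F) with t = 103/120

t = 103/120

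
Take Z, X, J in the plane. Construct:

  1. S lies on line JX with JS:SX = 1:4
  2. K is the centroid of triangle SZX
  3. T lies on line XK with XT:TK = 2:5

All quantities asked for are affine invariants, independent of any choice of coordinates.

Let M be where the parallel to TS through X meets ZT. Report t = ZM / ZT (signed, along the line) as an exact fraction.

t = 19/17

Assign Z = (0, 0), X = (1, 0), J = (0, 1) — the answer is frame-independent, so this choice is without loss of generality.
1. S lies on line JX with JS:SX = 1:4 ⇒ S = (1/5, 4/5)
2. K is the centroid of triangle SZX ⇒ K = (2/5, 4/15)
3. T lies on line XK with XT:TK = 2:5 ⇒ T = (29/35, 8/105)
through X parallel to TS: direction (-22/35, 76/105); meets ZT at M = (551/595, 152/1785)
M = Z + t·(T−Z) with t = 19/17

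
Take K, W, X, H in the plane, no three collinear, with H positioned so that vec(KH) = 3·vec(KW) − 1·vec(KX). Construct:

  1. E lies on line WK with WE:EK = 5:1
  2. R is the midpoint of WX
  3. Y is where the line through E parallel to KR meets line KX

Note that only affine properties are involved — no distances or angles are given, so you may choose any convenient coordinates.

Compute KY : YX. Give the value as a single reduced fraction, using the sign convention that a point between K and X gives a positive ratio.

Set K = (0, 0), W = (1, 0), X = (0, 1), H = (3, -1); any affine frame gives the same invariant.
1. E lies on line WK with WE:EK = 5:1 ⇒ E = (1/6, 0)
2. R is the midpoint of WX ⇒ R = (1/2, 1/2)
3. Y is where the line through E parallel to KR meets line KX ⇒ Y = (0, -1/6)
Y = K + t·(X−K) with t = -1/6, so KY:YX = t:(1−t) = -1/6:7/6

KY:YX = -1/7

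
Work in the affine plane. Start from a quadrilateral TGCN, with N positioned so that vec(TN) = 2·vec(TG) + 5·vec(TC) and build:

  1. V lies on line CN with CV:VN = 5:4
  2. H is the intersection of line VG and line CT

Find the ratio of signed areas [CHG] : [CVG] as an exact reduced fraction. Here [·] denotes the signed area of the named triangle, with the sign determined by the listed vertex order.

Work in coordinates with T = (0, 0), G = (1, 0), C = (0, 1), N = (2, 5).
1. V lies on line CN with CV:VN = 5:4 ⇒ V = (10/9, 29/9)
2. H is the intersection of line VG and line CT ⇒ H = (0, -29)
2·[CHG] = 30, 2·[CVG] = -10/3
[CHG]:[CVG] = 30:-10/3 = -9

[CHG]:[CVG] = -9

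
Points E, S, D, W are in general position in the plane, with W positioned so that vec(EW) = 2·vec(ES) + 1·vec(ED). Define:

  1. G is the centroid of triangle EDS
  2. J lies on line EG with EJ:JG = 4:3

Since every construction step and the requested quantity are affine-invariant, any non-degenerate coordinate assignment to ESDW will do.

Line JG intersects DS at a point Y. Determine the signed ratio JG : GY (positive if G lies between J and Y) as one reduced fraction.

Set E = (0, 0), S = (1, 0), D = (0, 1), W = (2, 1); any affine frame gives the same invariant.
1. G is the centroid of triangle EDS ⇒ G = (1/3, 1/3)
2. J lies on line EG with EJ:JG = 4:3 ⇒ J = (4/21, 4/21)
line JG meets DS at Y = (1/2, 1/2)
G = J + t·(Y−J) with t = 6/13, so JG:GY = 6/13:7/13

JG:GY = 6/7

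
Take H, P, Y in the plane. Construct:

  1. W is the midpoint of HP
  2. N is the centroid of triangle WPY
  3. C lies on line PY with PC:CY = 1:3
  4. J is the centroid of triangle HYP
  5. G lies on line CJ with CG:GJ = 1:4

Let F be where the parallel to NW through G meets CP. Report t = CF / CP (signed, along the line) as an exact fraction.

t = -1/3

Set H = (0, 0), P = (1, 0), Y = (0, 1); any affine frame gives the same invariant.
1. W is the midpoint of HP ⇒ W = (1/2, 0)
2. N is the centroid of triangle WPY ⇒ N = (1/2, 1/3)
3. C lies on line PY with PC:CY = 1:3 ⇒ C = (3/4, 1/4)
4. J is the centroid of triangle HYP ⇒ J = (1/3, 1/3)
5. G lies on line CJ with CG:GJ = 1:4 ⇒ G = (2/3, 4/15)
through G parallel to NW: direction (0, -1/3); meets CP at F = (2/3, 1/3)
F = C + t·(P−C) with t = -1/3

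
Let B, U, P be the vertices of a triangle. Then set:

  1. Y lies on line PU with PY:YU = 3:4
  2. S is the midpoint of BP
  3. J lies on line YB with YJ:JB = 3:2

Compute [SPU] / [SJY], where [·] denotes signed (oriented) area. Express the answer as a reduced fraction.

Assign B = (0, 0), U = (1, 0), P = (0, 1) — the answer is frame-independent, so this choice is without loss of generality.
1. Y lies on line PU with PY:YU = 3:4 ⇒ Y = (3/7, 4/7)
2. S is the midpoint of BP ⇒ S = (0, 1/2)
3. J lies on line YB with YJ:JB = 3:2 ⇒ J = (6/35, 8/35)
2·[SPU] = -1/2, 2·[SJY] = 9/70
[SPU]:[SJY] = -1/2:9/70 = -35/9

[SPU]:[SJY] = -35/9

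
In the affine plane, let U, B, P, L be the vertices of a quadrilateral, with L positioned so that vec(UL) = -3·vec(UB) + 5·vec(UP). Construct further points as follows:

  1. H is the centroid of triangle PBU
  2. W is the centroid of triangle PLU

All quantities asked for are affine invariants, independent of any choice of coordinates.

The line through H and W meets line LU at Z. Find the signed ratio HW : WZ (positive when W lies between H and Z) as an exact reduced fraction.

Set U = (0, 0), B = (1, 0), P = (0, 1), L = (-3, 5); any affine frame gives the same invariant.
1. H is the centroid of triangle PBU ⇒ H = (1/3, 1/3)
2. W is the centroid of triangle PLU ⇒ W = (-1, 2)
line HW meets LU at Z = (-9/5, 3)
W = H + t·(Z−H) with t = 5/8, so HW:WZ = 5/8:3/8

HW:WZ = 5/3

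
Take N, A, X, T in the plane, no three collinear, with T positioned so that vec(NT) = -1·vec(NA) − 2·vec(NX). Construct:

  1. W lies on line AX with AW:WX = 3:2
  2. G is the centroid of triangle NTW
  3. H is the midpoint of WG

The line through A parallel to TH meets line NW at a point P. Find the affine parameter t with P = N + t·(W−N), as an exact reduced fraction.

Set N = (0, 0), A = (1, 0), X = (0, 1), T = (-1, -2); any affine frame gives the same invariant.
1. W lies on line AX with AW:WX = 3:2 ⇒ W = (2/5, 3/5)
2. G is the centroid of triangle NTW ⇒ G = (-1/5, -7/15)
3. H is the midpoint of WG ⇒ H = (1/10, 1/15)
through A parallel to TH: direction (11/10, 31/15); meets NW at P = (124/25, 186/25)
P = N + t·(W−N) with t = 62/5

t = 62/5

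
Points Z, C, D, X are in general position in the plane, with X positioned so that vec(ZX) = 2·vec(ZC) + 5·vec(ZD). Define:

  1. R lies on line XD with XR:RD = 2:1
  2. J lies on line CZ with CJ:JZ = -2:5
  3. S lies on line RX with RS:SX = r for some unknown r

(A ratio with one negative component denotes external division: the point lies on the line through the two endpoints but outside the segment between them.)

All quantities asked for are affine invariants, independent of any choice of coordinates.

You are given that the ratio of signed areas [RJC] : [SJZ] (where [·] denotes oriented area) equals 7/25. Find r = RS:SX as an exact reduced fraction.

r = 3/5

Choose coordinates Z = (0, 0), C = (1, 0), D = (0, 1), X = (2, 5).
1. R lies on line XD with XR:RD = 2:1 ⇒ R = (2/3, 7/3)
2. J lies on line CZ with CJ:JZ = -2:5 ⇒ J = (5/3, 0)
3. With RS:SX = r, write λ = r/(r+1) so S = R + λ·(X−R); S is affine-linear in λ
Every point depending on S is an affine combination of S and λ-independent points, so each such coordinate is linear in λ; the λ² term in each signed area is a multiple of (X−R)×(X−R) = 0, so 2·[RJC] and 2·[SJZ] are each linear in λ. Evaluating at λ=0 and λ=1:
  2·[RJC] = -14/9,   2·[SJZ] = -40/9·λ − 35/9
So [RJC]:[SJZ] = (-14/9) / (-40/9·λ − 35/9). Setting this equal to 7/25:
  -14/9 = 7/25·(-40/9·λ − 35/9)  ⇒  λ = 3/8
Then r = λ/(1−λ) = (3/8)/(5/8) = 3/5. Check: with r = 3/5, S = (7/6, 10/3) and [RJC]:[SJZ] = 7/25 as required.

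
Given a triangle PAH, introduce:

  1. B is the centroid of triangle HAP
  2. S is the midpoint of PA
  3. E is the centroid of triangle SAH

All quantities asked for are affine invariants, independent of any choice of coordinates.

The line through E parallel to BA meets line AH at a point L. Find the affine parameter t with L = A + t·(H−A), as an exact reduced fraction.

t = 1/6

Set P = (0, 0), A = (1, 0), H = (0, 1); any affine frame gives the same invariant.
1. B is the centroid of triangle HAP ⇒ B = (1/3, 1/3)
2. S is the midpoint of PA ⇒ S = (1/2, 0)
3. E is the centroid of triangle SAH ⇒ E = (1/2, 1/3)
through E parallel to BA: direction (2/3, -1/3); meets AH at L = (5/6, 1/6)
L = A + t·(H−A) with t = 1/6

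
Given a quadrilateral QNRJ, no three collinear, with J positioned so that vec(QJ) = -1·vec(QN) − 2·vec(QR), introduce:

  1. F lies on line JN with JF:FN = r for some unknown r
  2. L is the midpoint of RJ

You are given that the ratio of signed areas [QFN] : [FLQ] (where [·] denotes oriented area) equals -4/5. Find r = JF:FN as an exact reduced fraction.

Assign Q = (0, 0), N = (1, 0), R = (0, 1), J = (-1, -2) — the answer is frame-independent, so this choice is without loss of generality.
1. With JF:FN = r, write λ = r/(r+1) so F = J + λ·(N−J); F is affine-linear in λ
2. L is the midpoint of RJ ⇒ L = (-1/2, -1/2)
Every point depending on F is an affine combination of F and λ-independent points, so each such coordinate is linear in λ; the λ² term in each signed area is a multiple of (N−J)×(N−J) = 0, so 2·[QFN] and 2·[FLQ] are each linear in λ. Evaluating at λ=0 and λ=1:
  2·[QFN] = -2·λ + 2,   2·[FLQ] = -1/2
So [QFN]:[FLQ] = (-2·λ + 2) / (-1/2). Setting this equal to -4/5:
  -2·λ + 2 = -4/5·(-1/2)  ⇒  λ = 4/5
Then r = λ/(1−λ) = (4/5)/(1/5) = 4. Check: with r = 4, F = (3/5, -2/5) and [QFN]:[FLQ] = -4/5 as required.

r = 4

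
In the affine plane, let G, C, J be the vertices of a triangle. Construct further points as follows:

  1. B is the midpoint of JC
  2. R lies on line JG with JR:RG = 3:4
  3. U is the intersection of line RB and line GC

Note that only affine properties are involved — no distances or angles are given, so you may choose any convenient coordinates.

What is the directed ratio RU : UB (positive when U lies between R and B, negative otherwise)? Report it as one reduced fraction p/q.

RU:UB = -8/7

Assign G = (0, 0), C = (1, 0), J = (0, 1) — the answer is frame-independent, so this choice is without loss of generality.
1. B is the midpoint of JC ⇒ B = (1/2, 1/2)
2. R lies on line JG with JR:RG = 3:4 ⇒ R = (0, 4/7)
3. U is the intersection of line RB and line GC ⇒ U = (4, 0)
U = R + t·(B−R) with t = 8, so RU:UB = t:(1−t) = 8:-7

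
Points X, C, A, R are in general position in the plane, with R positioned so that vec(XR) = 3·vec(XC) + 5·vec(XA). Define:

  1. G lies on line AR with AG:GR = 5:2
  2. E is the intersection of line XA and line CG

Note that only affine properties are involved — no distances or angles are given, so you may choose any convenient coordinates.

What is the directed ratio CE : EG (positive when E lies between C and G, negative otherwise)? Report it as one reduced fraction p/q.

CE:EG = -7/15

Work in coordinates with X = (0, 0), C = (1, 0), A = (0, 1), R = (3, 5).
1. G lies on line AR with AG:GR = 5:2 ⇒ G = (15/7, 27/7)
2. E is the intersection of line XA and line CG ⇒ E = (0, -27/8)
E = C + t·(G−C) with t = -7/8, so CE:EG = t:(1−t) = -7/8:15/8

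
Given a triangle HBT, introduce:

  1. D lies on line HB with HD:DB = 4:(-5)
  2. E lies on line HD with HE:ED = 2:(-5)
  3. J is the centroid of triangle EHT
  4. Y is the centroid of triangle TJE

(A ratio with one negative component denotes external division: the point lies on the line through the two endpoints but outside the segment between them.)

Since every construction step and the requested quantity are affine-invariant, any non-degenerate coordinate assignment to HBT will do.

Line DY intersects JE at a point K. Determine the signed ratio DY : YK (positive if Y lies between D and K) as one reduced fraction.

DY:YK = -17/2

Choose coordinates H = (0, 0), B = (1, 0), T = (0, 1).
1. D lies on line HB with HD:DB = 4:(-5) ⇒ D = (-4, 0)
2. E lies on line HD with HE:ED = 2:(-5) ⇒ E = (8/3, 0)
3. J is the centroid of triangle EHT ⇒ J = (8/9, 1/3)
4. Y is the centroid of triangle TJE ⇒ Y = (32/27, 4/9)
line DY meets JE at K = (88/153, 20/51)
Y = D + t·(K−D) with t = 17/15, so DY:YK = 17/15:-2/15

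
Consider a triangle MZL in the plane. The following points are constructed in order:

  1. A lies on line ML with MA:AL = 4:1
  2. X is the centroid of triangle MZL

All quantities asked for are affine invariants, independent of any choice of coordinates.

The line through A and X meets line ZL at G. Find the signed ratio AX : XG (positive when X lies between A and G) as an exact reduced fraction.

Choose coordinates M = (0, 0), Z = (1, 0), L = (0, 1).
1. A lies on line ML with MA:AL = 4:1 ⇒ A = (0, 4/5)
2. X is the centroid of triangle MZL ⇒ X = (1/3, 1/3)
line AX meets ZL at G = (-1/2, 3/2)
X = A + t·(G−A) with t = -2/3, so AX:XG = -2/3:5/3

AX:XG = -2/5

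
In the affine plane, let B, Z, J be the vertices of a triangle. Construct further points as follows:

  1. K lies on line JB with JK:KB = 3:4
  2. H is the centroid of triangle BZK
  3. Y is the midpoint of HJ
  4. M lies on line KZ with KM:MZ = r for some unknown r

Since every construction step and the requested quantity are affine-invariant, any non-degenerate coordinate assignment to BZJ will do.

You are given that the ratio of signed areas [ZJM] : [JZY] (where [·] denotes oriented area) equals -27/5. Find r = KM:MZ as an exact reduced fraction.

r = -2/3

Assign B = (0, 0), Z = (1, 0), J = (0, 1) — the answer is frame-independent, so this choice is without loss of generality.
1. K lies on line JB with JK:KB = 3:4 ⇒ K = (0, 4/7)
2. H is the centroid of triangle BZK ⇒ H = (1/3, 4/21)
3. Y is the midpoint of HJ ⇒ Y = (1/6, 25/42)
4. With KM:MZ = r, write λ = r/(r+1) so M = K + λ·(Z−K); M is affine-linear in λ
Every point depending on M is an affine combination of M and λ-independent points, so each such coordinate is linear in λ; the λ² term in each signed area is a multiple of (Z−K)×(Z−K) = 0, so 2·[ZJM] and 2·[JZY] are each linear in λ. Evaluating at λ=0 and λ=1:
  2·[ZJM] = -3/7·λ + 3/7,   2·[JZY] = -5/21
So [ZJM]:[JZY] = (-3/7·λ + 3/7) / (-5/21). Setting this equal to -27/5:
  -3/7·λ + 3/7 = -27/5·(-5/21)  ⇒  λ = -2
Then r = λ/(1−λ) = (-2)/(3) = -2/3. Check: with r = -2/3, M = (-2, 12/7) and [ZJM]:[JZY] = -27/5 as required.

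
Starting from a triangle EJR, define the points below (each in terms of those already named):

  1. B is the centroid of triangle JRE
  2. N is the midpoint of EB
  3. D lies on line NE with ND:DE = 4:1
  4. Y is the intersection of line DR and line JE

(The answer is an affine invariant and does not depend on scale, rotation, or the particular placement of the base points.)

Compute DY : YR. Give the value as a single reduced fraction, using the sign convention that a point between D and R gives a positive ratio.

Work in coordinates with E = (0, 0), J = (1, 0), R = (0, 1).
1. B is the centroid of triangle JRE ⇒ B = (1/3, 1/3)
2. N is the midpoint of EB ⇒ N = (1/6, 1/6)
3. D lies on line NE with ND:DE = 4:1 ⇒ D = (1/30, 1/30)
4. Y is the intersection of line DR and line JE ⇒ Y = (1/29, 0)
Y = D + t·(R−D) with t = -1/29, so DY:YR = t:(1−t) = -1/29:30/29

DY:YR = -1/30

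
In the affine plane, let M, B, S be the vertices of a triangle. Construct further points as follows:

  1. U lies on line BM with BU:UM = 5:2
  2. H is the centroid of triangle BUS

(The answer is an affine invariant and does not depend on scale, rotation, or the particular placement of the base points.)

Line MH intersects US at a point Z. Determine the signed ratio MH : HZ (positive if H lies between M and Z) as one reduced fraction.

Assign M = (0, 0), B = (1, 0), S = (0, 1) — the answer is frame-independent, so this choice is without loss of generality.
1. U lies on line BM with BU:UM = 5:2 ⇒ U = (2/7, 0)
2. H is the centroid of triangle BUS ⇒ H = (3/7, 1/3)
line MH meets US at Z = (18/77, 2/11)
H = M + t·(Z−M) with t = 11/6, so MH:HZ = 11/6:-5/6

MH:HZ = -11/5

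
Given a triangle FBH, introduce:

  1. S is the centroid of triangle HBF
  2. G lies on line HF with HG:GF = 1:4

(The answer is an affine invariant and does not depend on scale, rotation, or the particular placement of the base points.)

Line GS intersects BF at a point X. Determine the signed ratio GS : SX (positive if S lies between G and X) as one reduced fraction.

Choose coordinates F = (0, 0), B = (1, 0), H = (0, 1).
1. S is the centroid of triangle HBF ⇒ S = (1/3, 1/3)
2. G lies on line HF with HG:GF = 1:4 ⇒ G = (0, 4/5)
line GS meets BF at X = (4/7, 0)
S = G + t·(X−G) with t = 7/12, so GS:SX = 7/12:5/12

GS:SX = 7/5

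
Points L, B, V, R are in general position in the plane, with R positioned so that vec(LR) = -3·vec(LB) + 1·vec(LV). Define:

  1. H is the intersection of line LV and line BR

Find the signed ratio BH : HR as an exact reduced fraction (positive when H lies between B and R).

BH:HR = 1/3

Work in coordinates with L = (0, 0), B = (1, 0), V = (0, 1), R = (-3, 1).
1. H is the intersection of line LV and line BR ⇒ H = (0, 1/4)
H = B + t·(R−B) with t = 1/4, so BH:HR = t:(1−t) = 1/4:3/4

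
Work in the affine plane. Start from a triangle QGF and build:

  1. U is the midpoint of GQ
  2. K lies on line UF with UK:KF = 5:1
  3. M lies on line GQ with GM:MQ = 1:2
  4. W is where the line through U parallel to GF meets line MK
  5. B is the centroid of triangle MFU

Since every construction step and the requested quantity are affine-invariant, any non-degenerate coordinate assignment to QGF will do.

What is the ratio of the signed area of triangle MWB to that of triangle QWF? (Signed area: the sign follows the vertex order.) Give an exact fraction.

Assign Q = (0, 0), G = (1, 0), F = (0, 1) — the answer is frame-independent, so this choice is without loss of generality.
1. U is the midpoint of GQ ⇒ U = (1/2, 0)
2. K lies on line UF with UK:KF = 5:1 ⇒ K = (1/12, 5/6)
3. M lies on line GQ with GM:MQ = 1:2 ⇒ M = (2/3, 0)
4. W is where the line through U parallel to GF meets line MK ⇒ W = (19/18, -5/9)
5. B is the centroid of triangle MFU ⇒ B = (7/18, 1/3)
2·[MWB] = -2/81, 2·[QWF] = 19/18
[MWB]:[QWF] = -2/81:19/18 = -4/171

[MWB]:[QWF] = -4/171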